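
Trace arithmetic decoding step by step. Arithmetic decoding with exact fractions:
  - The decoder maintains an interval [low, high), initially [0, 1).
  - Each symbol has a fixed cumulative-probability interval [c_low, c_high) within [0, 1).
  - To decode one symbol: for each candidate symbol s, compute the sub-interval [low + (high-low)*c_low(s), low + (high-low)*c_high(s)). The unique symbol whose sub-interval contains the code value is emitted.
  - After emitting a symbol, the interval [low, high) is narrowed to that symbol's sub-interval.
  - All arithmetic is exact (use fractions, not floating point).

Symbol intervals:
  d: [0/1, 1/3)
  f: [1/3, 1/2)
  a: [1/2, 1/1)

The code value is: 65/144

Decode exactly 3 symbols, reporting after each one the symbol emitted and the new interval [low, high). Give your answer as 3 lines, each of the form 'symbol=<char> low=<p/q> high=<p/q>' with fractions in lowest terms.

Step 1: interval [0/1, 1/1), width = 1/1 - 0/1 = 1/1
  'd': [0/1 + 1/1*0/1, 0/1 + 1/1*1/3) = [0/1, 1/3)
  'f': [0/1 + 1/1*1/3, 0/1 + 1/1*1/2) = [1/3, 1/2) <- contains code 65/144
  'a': [0/1 + 1/1*1/2, 0/1 + 1/1*1/1) = [1/2, 1/1)
  emit 'f', narrow to [1/3, 1/2)
Step 2: interval [1/3, 1/2), width = 1/2 - 1/3 = 1/6
  'd': [1/3 + 1/6*0/1, 1/3 + 1/6*1/3) = [1/3, 7/18)
  'f': [1/3 + 1/6*1/3, 1/3 + 1/6*1/2) = [7/18, 5/12)
  'a': [1/3 + 1/6*1/2, 1/3 + 1/6*1/1) = [5/12, 1/2) <- contains code 65/144
  emit 'a', narrow to [5/12, 1/2)
Step 3: interval [5/12, 1/2), width = 1/2 - 5/12 = 1/12
  'd': [5/12 + 1/12*0/1, 5/12 + 1/12*1/3) = [5/12, 4/9)
  'f': [5/12 + 1/12*1/3, 5/12 + 1/12*1/2) = [4/9, 11/24) <- contains code 65/144
  'a': [5/12 + 1/12*1/2, 5/12 + 1/12*1/1) = [11/24, 1/2)
  emit 'f', narrow to [4/9, 11/24)

Answer: symbol=f low=1/3 high=1/2
symbol=a low=5/12 high=1/2
symbol=f low=4/9 high=11/24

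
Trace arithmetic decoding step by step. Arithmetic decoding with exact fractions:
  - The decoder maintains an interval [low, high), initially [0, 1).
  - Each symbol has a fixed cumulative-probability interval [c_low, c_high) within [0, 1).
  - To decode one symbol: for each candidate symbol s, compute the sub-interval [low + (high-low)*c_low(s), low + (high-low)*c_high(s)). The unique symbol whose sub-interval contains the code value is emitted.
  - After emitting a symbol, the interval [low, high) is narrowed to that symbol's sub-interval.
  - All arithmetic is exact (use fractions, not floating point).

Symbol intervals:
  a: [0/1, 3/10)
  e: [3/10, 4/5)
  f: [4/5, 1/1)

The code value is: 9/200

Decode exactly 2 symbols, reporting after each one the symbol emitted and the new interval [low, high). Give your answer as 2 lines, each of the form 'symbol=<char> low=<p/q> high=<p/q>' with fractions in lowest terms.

Step 1: interval [0/1, 1/1), width = 1/1 - 0/1 = 1/1
  'a': [0/1 + 1/1*0/1, 0/1 + 1/1*3/10) = [0/1, 3/10) <- contains code 9/200
  'e': [0/1 + 1/1*3/10, 0/1 + 1/1*4/5) = [3/10, 4/5)
  'f': [0/1 + 1/1*4/5, 0/1 + 1/1*1/1) = [4/5, 1/1)
  emit 'a', narrow to [0/1, 3/10)
Step 2: interval [0/1, 3/10), width = 3/10 - 0/1 = 3/10
  'a': [0/1 + 3/10*0/1, 0/1 + 3/10*3/10) = [0/1, 9/100) <- contains code 9/200
  'e': [0/1 + 3/10*3/10, 0/1 + 3/10*4/5) = [9/100, 6/25)
  'f': [0/1 + 3/10*4/5, 0/1 + 3/10*1/1) = [6/25, 3/10)
  emit 'a', narrow to [0/1, 9/100)

Answer: symbol=a low=0/1 high=3/10
symbol=a low=0/1 high=9/100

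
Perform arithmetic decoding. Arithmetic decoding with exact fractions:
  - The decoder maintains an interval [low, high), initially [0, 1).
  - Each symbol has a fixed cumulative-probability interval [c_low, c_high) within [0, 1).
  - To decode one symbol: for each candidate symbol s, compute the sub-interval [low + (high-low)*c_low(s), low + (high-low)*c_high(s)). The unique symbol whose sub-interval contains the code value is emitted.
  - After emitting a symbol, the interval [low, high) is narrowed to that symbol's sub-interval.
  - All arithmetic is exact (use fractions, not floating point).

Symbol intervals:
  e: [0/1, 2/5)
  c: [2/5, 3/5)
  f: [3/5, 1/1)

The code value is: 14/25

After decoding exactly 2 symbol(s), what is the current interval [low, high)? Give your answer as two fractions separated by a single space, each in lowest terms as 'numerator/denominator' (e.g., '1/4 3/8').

Step 1: interval [0/1, 1/1), width = 1/1 - 0/1 = 1/1
  'e': [0/1 + 1/1*0/1, 0/1 + 1/1*2/5) = [0/1, 2/5)
  'c': [0/1 + 1/1*2/5, 0/1 + 1/1*3/5) = [2/5, 3/5) <- contains code 14/25
  'f': [0/1 + 1/1*3/5, 0/1 + 1/1*1/1) = [3/5, 1/1)
  emit 'c', narrow to [2/5, 3/5)
Step 2: interval [2/5, 3/5), width = 3/5 - 2/5 = 1/5
  'e': [2/5 + 1/5*0/1, 2/5 + 1/5*2/5) = [2/5, 12/25)
  'c': [2/5 + 1/5*2/5, 2/5 + 1/5*3/5) = [12/25, 13/25)
  'f': [2/5 + 1/5*3/5, 2/5 + 1/5*1/1) = [13/25, 3/5) <- contains code 14/25
  emit 'f', narrow to [13/25, 3/5)

Answer: 13/25 3/5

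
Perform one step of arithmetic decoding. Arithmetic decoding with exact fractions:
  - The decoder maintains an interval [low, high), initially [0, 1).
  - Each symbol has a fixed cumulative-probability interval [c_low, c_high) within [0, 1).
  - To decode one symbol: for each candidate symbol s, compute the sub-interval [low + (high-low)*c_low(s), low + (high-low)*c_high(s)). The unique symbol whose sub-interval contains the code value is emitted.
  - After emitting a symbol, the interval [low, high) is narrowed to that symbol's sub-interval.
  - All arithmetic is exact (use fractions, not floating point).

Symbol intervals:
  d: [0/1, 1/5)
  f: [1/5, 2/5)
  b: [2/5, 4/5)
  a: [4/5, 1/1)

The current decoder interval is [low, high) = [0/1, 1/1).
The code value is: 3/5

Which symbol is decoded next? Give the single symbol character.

Interval width = high − low = 1/1 − 0/1 = 1/1
Scaled code = (code − low) / width = (3/5 − 0/1) / 1/1 = 3/5
  d: [0/1, 1/5) 
  f: [1/5, 2/5) 
  b: [2/5, 4/5) ← scaled code falls here ✓
  a: [4/5, 1/1) 

Answer: b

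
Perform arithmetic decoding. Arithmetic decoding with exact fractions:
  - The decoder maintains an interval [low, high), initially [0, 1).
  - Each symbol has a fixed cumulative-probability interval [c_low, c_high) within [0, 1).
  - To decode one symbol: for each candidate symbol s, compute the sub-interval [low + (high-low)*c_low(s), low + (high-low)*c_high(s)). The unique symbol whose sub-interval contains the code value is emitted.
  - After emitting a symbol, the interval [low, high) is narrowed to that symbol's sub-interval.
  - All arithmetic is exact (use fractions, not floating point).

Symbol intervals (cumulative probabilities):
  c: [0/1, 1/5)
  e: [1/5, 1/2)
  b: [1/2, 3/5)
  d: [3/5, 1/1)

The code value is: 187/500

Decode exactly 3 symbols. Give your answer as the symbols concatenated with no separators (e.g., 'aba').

Step 1: interval [0/1, 1/1), width = 1/1 - 0/1 = 1/1
  'c': [0/1 + 1/1*0/1, 0/1 + 1/1*1/5) = [0/1, 1/5)
  'e': [0/1 + 1/1*1/5, 0/1 + 1/1*1/2) = [1/5, 1/2) <- contains code 187/500
  'b': [0/1 + 1/1*1/2, 0/1 + 1/1*3/5) = [1/2, 3/5)
  'd': [0/1 + 1/1*3/5, 0/1 + 1/1*1/1) = [3/5, 1/1)
  emit 'e', narrow to [1/5, 1/2)
Step 2: interval [1/5, 1/2), width = 1/2 - 1/5 = 3/10
  'c': [1/5 + 3/10*0/1, 1/5 + 3/10*1/5) = [1/5, 13/50)
  'e': [1/5 + 3/10*1/5, 1/5 + 3/10*1/2) = [13/50, 7/20)
  'b': [1/5 + 3/10*1/2, 1/5 + 3/10*3/5) = [7/20, 19/50) <- contains code 187/500
  'd': [1/5 + 3/10*3/5, 1/5 + 3/10*1/1) = [19/50, 1/2)
  emit 'b', narrow to [7/20, 19/50)
Step 3: interval [7/20, 19/50), width = 19/50 - 7/20 = 3/100
  'c': [7/20 + 3/100*0/1, 7/20 + 3/100*1/5) = [7/20, 89/250)
  'e': [7/20 + 3/100*1/5, 7/20 + 3/100*1/2) = [89/250, 73/200)
  'b': [7/20 + 3/100*1/2, 7/20 + 3/100*3/5) = [73/200, 46/125)
  'd': [7/20 + 3/100*3/5, 7/20 + 3/100*1/1) = [46/125, 19/50) <- contains code 187/500
  emit 'd', narrow to [46/125, 19/50)

Answer: ebd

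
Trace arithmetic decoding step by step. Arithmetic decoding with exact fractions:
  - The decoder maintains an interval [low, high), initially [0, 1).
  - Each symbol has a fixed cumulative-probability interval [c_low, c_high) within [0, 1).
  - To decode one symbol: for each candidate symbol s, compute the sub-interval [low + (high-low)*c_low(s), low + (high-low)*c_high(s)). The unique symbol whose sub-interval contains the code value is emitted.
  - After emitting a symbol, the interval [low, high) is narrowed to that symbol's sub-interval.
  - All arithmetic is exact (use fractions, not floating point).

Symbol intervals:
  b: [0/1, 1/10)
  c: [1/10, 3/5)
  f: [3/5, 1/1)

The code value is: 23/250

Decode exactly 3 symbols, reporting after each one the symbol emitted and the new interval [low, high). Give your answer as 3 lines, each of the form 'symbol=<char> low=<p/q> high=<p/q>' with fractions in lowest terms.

Step 1: interval [0/1, 1/1), width = 1/1 - 0/1 = 1/1
  'b': [0/1 + 1/1*0/1, 0/1 + 1/1*1/10) = [0/1, 1/10) <- contains code 23/250
  'c': [0/1 + 1/1*1/10, 0/1 + 1/1*3/5) = [1/10, 3/5)
  'f': [0/1 + 1/1*3/5, 0/1 + 1/1*1/1) = [3/5, 1/1)
  emit 'b', narrow to [0/1, 1/10)
Step 2: interval [0/1, 1/10), width = 1/10 - 0/1 = 1/10
  'b': [0/1 + 1/10*0/1, 0/1 + 1/10*1/10) = [0/1, 1/100)
  'c': [0/1 + 1/10*1/10, 0/1 + 1/10*3/5) = [1/100, 3/50)
  'f': [0/1 + 1/10*3/5, 0/1 + 1/10*1/1) = [3/50, 1/10) <- contains code 23/250
  emit 'f', narrow to [3/50, 1/10)
Step 3: interval [3/50, 1/10), width = 1/10 - 3/50 = 1/25
  'b': [3/50 + 1/25*0/1, 3/50 + 1/25*1/10) = [3/50, 8/125)
  'c': [3/50 + 1/25*1/10, 3/50 + 1/25*3/5) = [8/125, 21/250)
  'f': [3/50 + 1/25*3/5, 3/50 + 1/25*1/1) = [21/250, 1/10) <- contains code 23/250
  emit 'f', narrow to [21/250, 1/10)

Answer: symbol=b low=0/1 high=1/10
symbol=f low=3/50 high=1/10
symbol=f low=21/250 high=1/10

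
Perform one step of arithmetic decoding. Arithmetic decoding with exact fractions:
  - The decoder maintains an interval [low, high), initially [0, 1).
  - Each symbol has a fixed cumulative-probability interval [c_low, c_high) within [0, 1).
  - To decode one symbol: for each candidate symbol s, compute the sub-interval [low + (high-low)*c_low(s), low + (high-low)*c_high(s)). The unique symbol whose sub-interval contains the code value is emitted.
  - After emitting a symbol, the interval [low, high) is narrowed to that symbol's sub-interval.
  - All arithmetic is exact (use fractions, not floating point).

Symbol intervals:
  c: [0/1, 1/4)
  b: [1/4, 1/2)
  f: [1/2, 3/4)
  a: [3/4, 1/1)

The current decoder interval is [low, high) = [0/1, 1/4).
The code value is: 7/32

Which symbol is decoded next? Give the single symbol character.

Answer: a

Derivation:
Interval width = high − low = 1/4 − 0/1 = 1/4
Scaled code = (code − low) / width = (7/32 − 0/1) / 1/4 = 7/8
  c: [0/1, 1/4) 
  b: [1/4, 1/2) 
  f: [1/2, 3/4) 
  a: [3/4, 1/1) ← scaled code falls here ✓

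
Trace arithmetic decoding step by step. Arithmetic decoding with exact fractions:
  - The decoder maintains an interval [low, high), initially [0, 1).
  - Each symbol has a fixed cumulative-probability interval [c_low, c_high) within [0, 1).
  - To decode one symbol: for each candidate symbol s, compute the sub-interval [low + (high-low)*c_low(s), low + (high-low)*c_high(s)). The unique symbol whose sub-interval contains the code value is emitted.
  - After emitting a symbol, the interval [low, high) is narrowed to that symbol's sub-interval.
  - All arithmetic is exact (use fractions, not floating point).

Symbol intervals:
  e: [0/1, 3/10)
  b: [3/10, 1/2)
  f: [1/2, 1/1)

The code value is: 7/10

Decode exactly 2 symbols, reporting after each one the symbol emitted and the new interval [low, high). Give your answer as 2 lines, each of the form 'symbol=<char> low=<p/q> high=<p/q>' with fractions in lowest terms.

Answer: symbol=f low=1/2 high=1/1
symbol=b low=13/20 high=3/4

Derivation:
Step 1: interval [0/1, 1/1), width = 1/1 - 0/1 = 1/1
  'e': [0/1 + 1/1*0/1, 0/1 + 1/1*3/10) = [0/1, 3/10)
  'b': [0/1 + 1/1*3/10, 0/1 + 1/1*1/2) = [3/10, 1/2)
  'f': [0/1 + 1/1*1/2, 0/1 + 1/1*1/1) = [1/2, 1/1) <- contains code 7/10
  emit 'f', narrow to [1/2, 1/1)
Step 2: interval [1/2, 1/1), width = 1/1 - 1/2 = 1/2
  'e': [1/2 + 1/2*0/1, 1/2 + 1/2*3/10) = [1/2, 13/20)
  'b': [1/2 + 1/2*3/10, 1/2 + 1/2*1/2) = [13/20, 3/4) <- contains code 7/10
  'f': [1/2 + 1/2*1/2, 1/2 + 1/2*1/1) = [3/4, 1/1)
  emit 'b', narrow to [13/20, 3/4)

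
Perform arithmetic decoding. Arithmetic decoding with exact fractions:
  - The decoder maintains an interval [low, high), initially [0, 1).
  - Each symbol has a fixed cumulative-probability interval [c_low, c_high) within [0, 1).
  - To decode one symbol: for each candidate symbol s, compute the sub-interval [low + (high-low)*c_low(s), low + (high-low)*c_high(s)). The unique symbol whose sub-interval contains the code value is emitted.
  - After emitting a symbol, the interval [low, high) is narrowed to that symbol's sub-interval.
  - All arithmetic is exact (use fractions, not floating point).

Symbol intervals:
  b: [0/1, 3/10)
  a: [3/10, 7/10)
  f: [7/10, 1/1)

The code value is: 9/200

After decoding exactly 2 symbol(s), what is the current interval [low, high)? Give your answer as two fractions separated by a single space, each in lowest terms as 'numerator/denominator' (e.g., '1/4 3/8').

Step 1: interval [0/1, 1/1), width = 1/1 - 0/1 = 1/1
  'b': [0/1 + 1/1*0/1, 0/1 + 1/1*3/10) = [0/1, 3/10) <- contains code 9/200
  'a': [0/1 + 1/1*3/10, 0/1 + 1/1*7/10) = [3/10, 7/10)
  'f': [0/1 + 1/1*7/10, 0/1 + 1/1*1/1) = [7/10, 1/1)
  emit 'b', narrow to [0/1, 3/10)
Step 2: interval [0/1, 3/10), width = 3/10 - 0/1 = 3/10
  'b': [0/1 + 3/10*0/1, 0/1 + 3/10*3/10) = [0/1, 9/100) <- contains code 9/200
  'a': [0/1 + 3/10*3/10, 0/1 + 3/10*7/10) = [9/100, 21/100)
  'f': [0/1 + 3/10*7/10, 0/1 + 3/10*1/1) = [21/100, 3/10)
  emit 'b', narrow to [0/1, 9/100)

Answer: 0/1 9/100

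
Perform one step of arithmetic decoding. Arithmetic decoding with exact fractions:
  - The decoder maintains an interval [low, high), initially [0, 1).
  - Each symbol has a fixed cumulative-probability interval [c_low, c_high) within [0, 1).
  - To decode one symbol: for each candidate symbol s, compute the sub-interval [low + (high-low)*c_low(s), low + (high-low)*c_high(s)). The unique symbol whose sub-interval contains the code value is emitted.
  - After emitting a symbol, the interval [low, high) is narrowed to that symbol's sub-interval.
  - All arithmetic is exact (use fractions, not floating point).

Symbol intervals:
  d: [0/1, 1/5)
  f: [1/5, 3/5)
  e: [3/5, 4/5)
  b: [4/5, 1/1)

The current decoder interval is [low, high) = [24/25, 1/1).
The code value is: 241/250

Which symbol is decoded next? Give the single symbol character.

Interval width = high − low = 1/1 − 24/25 = 1/25
Scaled code = (code − low) / width = (241/250 − 24/25) / 1/25 = 1/10
  d: [0/1, 1/5) ← scaled code falls here ✓
  f: [1/5, 3/5) 
  e: [3/5, 4/5) 
  b: [4/5, 1/1) 

Answer: d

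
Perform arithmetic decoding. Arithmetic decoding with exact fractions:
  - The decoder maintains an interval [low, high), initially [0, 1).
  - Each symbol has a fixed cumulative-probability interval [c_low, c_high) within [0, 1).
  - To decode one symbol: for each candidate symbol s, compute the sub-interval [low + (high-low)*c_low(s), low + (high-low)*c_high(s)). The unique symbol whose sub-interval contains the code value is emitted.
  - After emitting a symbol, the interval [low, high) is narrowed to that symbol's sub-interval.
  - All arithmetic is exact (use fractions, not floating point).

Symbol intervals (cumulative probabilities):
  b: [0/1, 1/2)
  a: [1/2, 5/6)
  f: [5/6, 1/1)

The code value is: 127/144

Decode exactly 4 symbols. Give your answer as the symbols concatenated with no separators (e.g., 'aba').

Answer: fbab

Derivation:
Step 1: interval [0/1, 1/1), width = 1/1 - 0/1 = 1/1
  'b': [0/1 + 1/1*0/1, 0/1 + 1/1*1/2) = [0/1, 1/2)
  'a': [0/1 + 1/1*1/2, 0/1 + 1/1*5/6) = [1/2, 5/6)
  'f': [0/1 + 1/1*5/6, 0/1 + 1/1*1/1) = [5/6, 1/1) <- contains code 127/144
  emit 'f', narrow to [5/6, 1/1)
Step 2: interval [5/6, 1/1), width = 1/1 - 5/6 = 1/6
  'b': [5/6 + 1/6*0/1, 5/6 + 1/6*1/2) = [5/6, 11/12) <- contains code 127/144
  'a': [5/6 + 1/6*1/2, 5/6 + 1/6*5/6) = [11/12, 35/36)
  'f': [5/6 + 1/6*5/6, 5/6 + 1/6*1/1) = [35/36, 1/1)
  emit 'b', narrow to [5/6, 11/12)
Step 3: interval [5/6, 11/12), width = 11/12 - 5/6 = 1/12
  'b': [5/6 + 1/12*0/1, 5/6 + 1/12*1/2) = [5/6, 7/8)
  'a': [5/6 + 1/12*1/2, 5/6 + 1/12*5/6) = [7/8, 65/72) <- contains code 127/144
  'f': [5/6 + 1/12*5/6, 5/6 + 1/12*1/1) = [65/72, 11/12)
  emit 'a', narrow to [7/8, 65/72)
Step 4: interval [7/8, 65/72), width = 65/72 - 7/8 = 1/36
  'b': [7/8 + 1/36*0/1, 7/8 + 1/36*1/2) = [7/8, 8/9) <- contains code 127/144
  'a': [7/8 + 1/36*1/2, 7/8 + 1/36*5/6) = [8/9, 97/108)
  'f': [7/8 + 1/36*5/6, 7/8 + 1/36*1/1) = [97/108, 65/72)
  emit 'b', narrow to [7/8, 8/9)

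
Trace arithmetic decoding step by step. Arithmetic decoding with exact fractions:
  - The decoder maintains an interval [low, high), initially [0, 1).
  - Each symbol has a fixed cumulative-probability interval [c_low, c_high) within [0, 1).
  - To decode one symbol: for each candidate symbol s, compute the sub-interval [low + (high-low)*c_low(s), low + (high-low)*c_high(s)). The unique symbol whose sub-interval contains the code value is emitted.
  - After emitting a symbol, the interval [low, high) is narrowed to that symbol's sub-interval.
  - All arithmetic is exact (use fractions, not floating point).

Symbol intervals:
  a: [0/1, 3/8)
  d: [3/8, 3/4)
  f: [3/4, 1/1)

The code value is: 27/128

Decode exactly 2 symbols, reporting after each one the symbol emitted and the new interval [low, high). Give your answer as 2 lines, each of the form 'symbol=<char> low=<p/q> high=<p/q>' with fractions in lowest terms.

Step 1: interval [0/1, 1/1), width = 1/1 - 0/1 = 1/1
  'a': [0/1 + 1/1*0/1, 0/1 + 1/1*3/8) = [0/1, 3/8) <- contains code 27/128
  'd': [0/1 + 1/1*3/8, 0/1 + 1/1*3/4) = [3/8, 3/4)
  'f': [0/1 + 1/1*3/4, 0/1 + 1/1*1/1) = [3/4, 1/1)
  emit 'a', narrow to [0/1, 3/8)
Step 2: interval [0/1, 3/8), width = 3/8 - 0/1 = 3/8
  'a': [0/1 + 3/8*0/1, 0/1 + 3/8*3/8) = [0/1, 9/64)
  'd': [0/1 + 3/8*3/8, 0/1 + 3/8*3/4) = [9/64, 9/32) <- contains code 27/128
  'f': [0/1 + 3/8*3/4, 0/1 + 3/8*1/1) = [9/32, 3/8)
  emit 'd', narrow to [9/64, 9/32)

Answer: symbol=a low=0/1 high=3/8
symbol=d low=9/64 high=9/32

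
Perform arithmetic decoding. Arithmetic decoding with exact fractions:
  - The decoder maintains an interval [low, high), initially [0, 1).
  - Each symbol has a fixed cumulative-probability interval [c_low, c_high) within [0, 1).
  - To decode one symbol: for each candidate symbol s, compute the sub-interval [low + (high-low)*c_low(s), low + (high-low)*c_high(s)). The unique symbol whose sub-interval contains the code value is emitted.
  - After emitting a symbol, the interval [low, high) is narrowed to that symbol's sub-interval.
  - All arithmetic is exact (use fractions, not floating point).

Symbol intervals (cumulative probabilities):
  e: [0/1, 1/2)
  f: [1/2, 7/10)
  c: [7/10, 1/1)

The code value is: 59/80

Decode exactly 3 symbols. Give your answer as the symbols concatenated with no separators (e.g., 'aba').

Answer: cee

Derivation:
Step 1: interval [0/1, 1/1), width = 1/1 - 0/1 = 1/1
  'e': [0/1 + 1/1*0/1, 0/1 + 1/1*1/2) = [0/1, 1/2)
  'f': [0/1 + 1/1*1/2, 0/1 + 1/1*7/10) = [1/2, 7/10)
  'c': [0/1 + 1/1*7/10, 0/1 + 1/1*1/1) = [7/10, 1/1) <- contains code 59/80
  emit 'c', narrow to [7/10, 1/1)
Step 2: interval [7/10, 1/1), width = 1/1 - 7/10 = 3/10
  'e': [7/10 + 3/10*0/1, 7/10 + 3/10*1/2) = [7/10, 17/20) <- contains code 59/80
  'f': [7/10 + 3/10*1/2, 7/10 + 3/10*7/10) = [17/20, 91/100)
  'c': [7/10 + 3/10*7/10, 7/10 + 3/10*1/1) = [91/100, 1/1)
  emit 'e', narrow to [7/10, 17/20)
Step 3: interval [7/10, 17/20), width = 17/20 - 7/10 = 3/20
  'e': [7/10 + 3/20*0/1, 7/10 + 3/20*1/2) = [7/10, 31/40) <- contains code 59/80
  'f': [7/10 + 3/20*1/2, 7/10 + 3/20*7/10) = [31/40, 161/200)
  'c': [7/10 + 3/20*7/10, 7/10 + 3/20*1/1) = [161/200, 17/20)
  emit 'e', narrow to [7/10, 31/40)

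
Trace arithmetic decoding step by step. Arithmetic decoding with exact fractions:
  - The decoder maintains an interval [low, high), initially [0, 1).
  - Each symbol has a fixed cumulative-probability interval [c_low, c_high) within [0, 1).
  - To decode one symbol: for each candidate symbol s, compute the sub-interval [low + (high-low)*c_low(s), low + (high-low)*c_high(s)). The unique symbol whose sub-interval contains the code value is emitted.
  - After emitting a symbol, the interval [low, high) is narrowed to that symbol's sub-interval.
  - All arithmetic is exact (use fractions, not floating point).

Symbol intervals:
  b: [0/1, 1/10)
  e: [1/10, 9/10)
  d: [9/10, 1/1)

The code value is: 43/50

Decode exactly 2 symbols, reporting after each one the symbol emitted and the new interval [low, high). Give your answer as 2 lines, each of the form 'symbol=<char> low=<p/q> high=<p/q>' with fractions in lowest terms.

Step 1: interval [0/1, 1/1), width = 1/1 - 0/1 = 1/1
  'b': [0/1 + 1/1*0/1, 0/1 + 1/1*1/10) = [0/1, 1/10)
  'e': [0/1 + 1/1*1/10, 0/1 + 1/1*9/10) = [1/10, 9/10) <- contains code 43/50
  'd': [0/1 + 1/1*9/10, 0/1 + 1/1*1/1) = [9/10, 1/1)
  emit 'e', narrow to [1/10, 9/10)
Step 2: interval [1/10, 9/10), width = 9/10 - 1/10 = 4/5
  'b': [1/10 + 4/5*0/1, 1/10 + 4/5*1/10) = [1/10, 9/50)
  'e': [1/10 + 4/5*1/10, 1/10 + 4/5*9/10) = [9/50, 41/50)
  'd': [1/10 + 4/5*9/10, 1/10 + 4/5*1/1) = [41/50, 9/10) <- contains code 43/50
  emit 'd', narrow to [41/50, 9/10)

Answer: symbol=e low=1/10 high=9/10
symbol=d low=41/50 high=9/10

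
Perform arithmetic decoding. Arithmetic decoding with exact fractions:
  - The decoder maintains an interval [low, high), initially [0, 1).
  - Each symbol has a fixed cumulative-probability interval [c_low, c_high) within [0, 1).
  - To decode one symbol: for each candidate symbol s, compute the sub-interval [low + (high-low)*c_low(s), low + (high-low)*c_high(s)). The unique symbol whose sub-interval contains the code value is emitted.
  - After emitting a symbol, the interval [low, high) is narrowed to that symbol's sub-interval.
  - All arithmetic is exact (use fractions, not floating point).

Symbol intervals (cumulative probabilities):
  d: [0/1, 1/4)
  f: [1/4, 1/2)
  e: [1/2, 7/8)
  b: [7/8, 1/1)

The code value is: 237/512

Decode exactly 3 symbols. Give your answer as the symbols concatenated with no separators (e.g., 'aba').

Answer: feb

Derivation:
Step 1: interval [0/1, 1/1), width = 1/1 - 0/1 = 1/1
  'd': [0/1 + 1/1*0/1, 0/1 + 1/1*1/4) = [0/1, 1/4)
  'f': [0/1 + 1/1*1/4, 0/1 + 1/1*1/2) = [1/4, 1/2) <- contains code 237/512
  'e': [0/1 + 1/1*1/2, 0/1 + 1/1*7/8) = [1/2, 7/8)
  'b': [0/1 + 1/1*7/8, 0/1 + 1/1*1/1) = [7/8, 1/1)
  emit 'f', narrow to [1/4, 1/2)
Step 2: interval [1/4, 1/2), width = 1/2 - 1/4 = 1/4
  'd': [1/4 + 1/4*0/1, 1/4 + 1/4*1/4) = [1/4, 5/16)
  'f': [1/4 + 1/4*1/4, 1/4 + 1/4*1/2) = [5/16, 3/8)
  'e': [1/4 + 1/4*1/2, 1/4 + 1/4*7/8) = [3/8, 15/32) <- contains code 237/512
  'b': [1/4 + 1/4*7/8, 1/4 + 1/4*1/1) = [15/32, 1/2)
  emit 'e', narrow to [3/8, 15/32)
Step 3: interval [3/8, 15/32), width = 15/32 - 3/8 = 3/32
  'd': [3/8 + 3/32*0/1, 3/8 + 3/32*1/4) = [3/8, 51/128)
  'f': [3/8 + 3/32*1/4, 3/8 + 3/32*1/2) = [51/128, 27/64)
  'e': [3/8 + 3/32*1/2, 3/8 + 3/32*7/8) = [27/64, 117/256)
  'b': [3/8 + 3/32*7/8, 3/8 + 3/32*1/1) = [117/256, 15/32) <- contains code 237/512
  emit 'b', narrow to [117/256, 15/32)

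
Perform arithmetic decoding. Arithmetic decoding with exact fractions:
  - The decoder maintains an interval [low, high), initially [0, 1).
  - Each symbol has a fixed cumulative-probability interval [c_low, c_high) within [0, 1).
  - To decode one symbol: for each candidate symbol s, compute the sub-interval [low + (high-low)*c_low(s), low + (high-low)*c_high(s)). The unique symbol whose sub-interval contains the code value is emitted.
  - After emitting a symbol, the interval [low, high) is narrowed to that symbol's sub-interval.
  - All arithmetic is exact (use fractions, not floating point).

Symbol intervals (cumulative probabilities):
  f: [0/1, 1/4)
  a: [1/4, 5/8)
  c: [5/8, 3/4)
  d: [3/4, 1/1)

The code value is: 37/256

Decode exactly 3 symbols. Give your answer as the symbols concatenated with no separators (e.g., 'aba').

Step 1: interval [0/1, 1/1), width = 1/1 - 0/1 = 1/1
  'f': [0/1 + 1/1*0/1, 0/1 + 1/1*1/4) = [0/1, 1/4) <- contains code 37/256
  'a': [0/1 + 1/1*1/4, 0/1 + 1/1*5/8) = [1/4, 5/8)
  'c': [0/1 + 1/1*5/8, 0/1 + 1/1*3/4) = [5/8, 3/4)
  'd': [0/1 + 1/1*3/4, 0/1 + 1/1*1/1) = [3/4, 1/1)
  emit 'f', narrow to [0/1, 1/4)
Step 2: interval [0/1, 1/4), width = 1/4 - 0/1 = 1/4
  'f': [0/1 + 1/4*0/1, 0/1 + 1/4*1/4) = [0/1, 1/16)
  'a': [0/1 + 1/4*1/4, 0/1 + 1/4*5/8) = [1/16, 5/32) <- contains code 37/256
  'c': [0/1 + 1/4*5/8, 0/1 + 1/4*3/4) = [5/32, 3/16)
  'd': [0/1 + 1/4*3/4, 0/1 + 1/4*1/1) = [3/16, 1/4)
  emit 'a', narrow to [1/16, 5/32)
Step 3: interval [1/16, 5/32), width = 5/32 - 1/16 = 3/32
  'f': [1/16 + 3/32*0/1, 1/16 + 3/32*1/4) = [1/16, 11/128)
  'a': [1/16 + 3/32*1/4, 1/16 + 3/32*5/8) = [11/128, 31/256)
  'c': [1/16 + 3/32*5/8, 1/16 + 3/32*3/4) = [31/256, 17/128)
  'd': [1/16 + 3/32*3/4, 1/16 + 3/32*1/1) = [17/128, 5/32) <- contains code 37/256
  emit 'd', narrow to [17/128, 5/32)

Answer: fad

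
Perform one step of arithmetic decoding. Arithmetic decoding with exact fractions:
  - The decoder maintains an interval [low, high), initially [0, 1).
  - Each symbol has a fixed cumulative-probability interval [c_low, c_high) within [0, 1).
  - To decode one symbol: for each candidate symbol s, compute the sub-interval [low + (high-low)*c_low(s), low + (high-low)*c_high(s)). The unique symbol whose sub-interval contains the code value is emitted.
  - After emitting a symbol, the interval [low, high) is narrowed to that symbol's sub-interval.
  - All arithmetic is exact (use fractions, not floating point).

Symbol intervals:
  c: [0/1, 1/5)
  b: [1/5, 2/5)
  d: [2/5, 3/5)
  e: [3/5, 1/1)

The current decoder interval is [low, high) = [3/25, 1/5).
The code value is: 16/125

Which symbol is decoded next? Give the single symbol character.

Interval width = high − low = 1/5 − 3/25 = 2/25
Scaled code = (code − low) / width = (16/125 − 3/25) / 2/25 = 1/10
  c: [0/1, 1/5) ← scaled code falls here ✓
  b: [1/5, 2/5) 
  d: [2/5, 3/5) 
  e: [3/5, 1/1) 

Answer: c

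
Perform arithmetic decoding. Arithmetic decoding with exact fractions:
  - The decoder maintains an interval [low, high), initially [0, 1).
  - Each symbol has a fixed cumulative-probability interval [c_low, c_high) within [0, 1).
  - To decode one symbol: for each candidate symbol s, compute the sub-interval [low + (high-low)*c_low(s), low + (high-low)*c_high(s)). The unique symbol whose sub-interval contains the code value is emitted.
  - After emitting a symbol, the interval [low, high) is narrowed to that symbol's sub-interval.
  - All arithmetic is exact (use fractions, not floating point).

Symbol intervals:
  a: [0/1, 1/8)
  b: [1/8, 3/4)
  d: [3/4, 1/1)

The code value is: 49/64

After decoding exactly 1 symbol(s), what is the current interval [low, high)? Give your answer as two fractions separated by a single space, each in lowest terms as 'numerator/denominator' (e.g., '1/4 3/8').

Answer: 3/4 1/1

Derivation:
Step 1: interval [0/1, 1/1), width = 1/1 - 0/1 = 1/1
  'a': [0/1 + 1/1*0/1, 0/1 + 1/1*1/8) = [0/1, 1/8)
  'b': [0/1 + 1/1*1/8, 0/1 + 1/1*3/4) = [1/8, 3/4)
  'd': [0/1 + 1/1*3/4, 0/1 + 1/1*1/1) = [3/4, 1/1) <- contains code 49/64
  emit 'd', narrow to [3/4, 1/1)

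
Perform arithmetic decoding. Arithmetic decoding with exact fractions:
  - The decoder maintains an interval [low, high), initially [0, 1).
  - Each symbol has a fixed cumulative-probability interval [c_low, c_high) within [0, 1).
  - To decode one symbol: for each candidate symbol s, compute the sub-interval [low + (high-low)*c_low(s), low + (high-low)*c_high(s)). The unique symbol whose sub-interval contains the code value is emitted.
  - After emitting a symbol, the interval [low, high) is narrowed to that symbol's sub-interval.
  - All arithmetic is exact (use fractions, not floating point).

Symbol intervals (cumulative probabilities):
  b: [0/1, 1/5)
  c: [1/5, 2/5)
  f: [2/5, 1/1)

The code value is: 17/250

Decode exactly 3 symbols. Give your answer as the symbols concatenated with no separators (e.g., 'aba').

Step 1: interval [0/1, 1/1), width = 1/1 - 0/1 = 1/1
  'b': [0/1 + 1/1*0/1, 0/1 + 1/1*1/5) = [0/1, 1/5) <- contains code 17/250
  'c': [0/1 + 1/1*1/5, 0/1 + 1/1*2/5) = [1/5, 2/5)
  'f': [0/1 + 1/1*2/5, 0/1 + 1/1*1/1) = [2/5, 1/1)
  emit 'b', narrow to [0/1, 1/5)
Step 2: interval [0/1, 1/5), width = 1/5 - 0/1 = 1/5
  'b': [0/1 + 1/5*0/1, 0/1 + 1/5*1/5) = [0/1, 1/25)
  'c': [0/1 + 1/5*1/5, 0/1 + 1/5*2/5) = [1/25, 2/25) <- contains code 17/250
  'f': [0/1 + 1/5*2/5, 0/1 + 1/5*1/1) = [2/25, 1/5)
  emit 'c', narrow to [1/25, 2/25)
Step 3: interval [1/25, 2/25), width = 2/25 - 1/25 = 1/25
  'b': [1/25 + 1/25*0/1, 1/25 + 1/25*1/5) = [1/25, 6/125)
  'c': [1/25 + 1/25*1/5, 1/25 + 1/25*2/5) = [6/125, 7/125)
  'f': [1/25 + 1/25*2/5, 1/25 + 1/25*1/1) = [7/125, 2/25) <- contains code 17/250
  emit 'f', narrow to [7/125, 2/25)

Answer: bcf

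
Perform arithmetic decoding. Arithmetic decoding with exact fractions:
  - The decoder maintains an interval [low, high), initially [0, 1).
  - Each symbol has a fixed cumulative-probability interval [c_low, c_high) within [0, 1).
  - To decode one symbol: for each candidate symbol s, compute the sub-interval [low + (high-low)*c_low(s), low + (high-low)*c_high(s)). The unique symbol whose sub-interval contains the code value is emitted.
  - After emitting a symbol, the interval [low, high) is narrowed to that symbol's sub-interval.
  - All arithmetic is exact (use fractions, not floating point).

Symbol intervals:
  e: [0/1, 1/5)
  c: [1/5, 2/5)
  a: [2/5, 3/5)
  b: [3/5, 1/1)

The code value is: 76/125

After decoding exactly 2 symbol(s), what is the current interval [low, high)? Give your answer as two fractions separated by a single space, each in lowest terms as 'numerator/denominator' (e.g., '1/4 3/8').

Answer: 3/5 17/25

Derivation:
Step 1: interval [0/1, 1/1), width = 1/1 - 0/1 = 1/1
  'e': [0/1 + 1/1*0/1, 0/1 + 1/1*1/5) = [0/1, 1/5)
  'c': [0/1 + 1/1*1/5, 0/1 + 1/1*2/5) = [1/5, 2/5)
  'a': [0/1 + 1/1*2/5, 0/1 + 1/1*3/5) = [2/5, 3/5)
  'b': [0/1 + 1/1*3/5, 0/1 + 1/1*1/1) = [3/5, 1/1) <- contains code 76/125
  emit 'b', narrow to [3/5, 1/1)
Step 2: interval [3/5, 1/1), width = 1/1 - 3/5 = 2/5
  'e': [3/5 + 2/5*0/1, 3/5 + 2/5*1/5) = [3/5, 17/25) <- contains code 76/125
  'c': [3/5 + 2/5*1/5, 3/5 + 2/5*2/5) = [17/25, 19/25)
  'a': [3/5 + 2/5*2/5, 3/5 + 2/5*3/5) = [19/25, 21/25)
  'b': [3/5 + 2/5*3/5, 3/5 + 2/5*1/1) = [21/25, 1/1)
  emit 'e', narrow to [3/5, 17/25)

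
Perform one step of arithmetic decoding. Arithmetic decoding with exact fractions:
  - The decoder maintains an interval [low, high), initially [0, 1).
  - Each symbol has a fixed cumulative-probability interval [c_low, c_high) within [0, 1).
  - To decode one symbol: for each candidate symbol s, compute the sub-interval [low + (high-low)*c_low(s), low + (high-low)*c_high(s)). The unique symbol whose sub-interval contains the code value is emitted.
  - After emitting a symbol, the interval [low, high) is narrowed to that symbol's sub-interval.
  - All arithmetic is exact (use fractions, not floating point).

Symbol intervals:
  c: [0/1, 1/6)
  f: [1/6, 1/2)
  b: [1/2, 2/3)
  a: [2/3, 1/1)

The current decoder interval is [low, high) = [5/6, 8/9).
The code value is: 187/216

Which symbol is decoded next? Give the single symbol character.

Answer: b

Derivation:
Interval width = high − low = 8/9 − 5/6 = 1/18
Scaled code = (code − low) / width = (187/216 − 5/6) / 1/18 = 7/12
  c: [0/1, 1/6) 
  f: [1/6, 1/2) 
  b: [1/2, 2/3) ← scaled code falls here ✓
  a: [2/3, 1/1) 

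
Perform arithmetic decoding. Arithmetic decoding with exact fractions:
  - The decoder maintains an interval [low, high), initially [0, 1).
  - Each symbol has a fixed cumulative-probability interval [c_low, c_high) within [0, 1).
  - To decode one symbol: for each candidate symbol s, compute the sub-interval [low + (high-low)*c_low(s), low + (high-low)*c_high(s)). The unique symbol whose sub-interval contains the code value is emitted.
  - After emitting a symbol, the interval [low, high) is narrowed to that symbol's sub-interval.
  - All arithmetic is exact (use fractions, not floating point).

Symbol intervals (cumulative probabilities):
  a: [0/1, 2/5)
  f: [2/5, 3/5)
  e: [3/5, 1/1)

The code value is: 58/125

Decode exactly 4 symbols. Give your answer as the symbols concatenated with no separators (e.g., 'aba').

Step 1: interval [0/1, 1/1), width = 1/1 - 0/1 = 1/1
  'a': [0/1 + 1/1*0/1, 0/1 + 1/1*2/5) = [0/1, 2/5)
  'f': [0/1 + 1/1*2/5, 0/1 + 1/1*3/5) = [2/5, 3/5) <- contains code 58/125
  'e': [0/1 + 1/1*3/5, 0/1 + 1/1*1/1) = [3/5, 1/1)
  emit 'f', narrow to [2/5, 3/5)
Step 2: interval [2/5, 3/5), width = 3/5 - 2/5 = 1/5
  'a': [2/5 + 1/5*0/1, 2/5 + 1/5*2/5) = [2/5, 12/25) <- contains code 58/125
  'f': [2/5 + 1/5*2/5, 2/5 + 1/5*3/5) = [12/25, 13/25)
  'e': [2/5 + 1/5*3/5, 2/5 + 1/5*1/1) = [13/25, 3/5)
  emit 'a', narrow to [2/5, 12/25)
Step 3: interval [2/5, 12/25), width = 12/25 - 2/5 = 2/25
  'a': [2/5 + 2/25*0/1, 2/5 + 2/25*2/5) = [2/5, 54/125)
  'f': [2/5 + 2/25*2/5, 2/5 + 2/25*3/5) = [54/125, 56/125)
  'e': [2/5 + 2/25*3/5, 2/5 + 2/25*1/1) = [56/125, 12/25) <- contains code 58/125
  emit 'e', narrow to [56/125, 12/25)
Step 4: interval [56/125, 12/25), width = 12/25 - 56/125 = 4/125
  'a': [56/125 + 4/125*0/1, 56/125 + 4/125*2/5) = [56/125, 288/625)
  'f': [56/125 + 4/125*2/5, 56/125 + 4/125*3/5) = [288/625, 292/625) <- contains code 58/125
  'e': [56/125 + 4/125*3/5, 56/125 + 4/125*1/1) = [292/625, 12/25)
  emit 'f', narrow to [288/625, 292/625)

Answer: faef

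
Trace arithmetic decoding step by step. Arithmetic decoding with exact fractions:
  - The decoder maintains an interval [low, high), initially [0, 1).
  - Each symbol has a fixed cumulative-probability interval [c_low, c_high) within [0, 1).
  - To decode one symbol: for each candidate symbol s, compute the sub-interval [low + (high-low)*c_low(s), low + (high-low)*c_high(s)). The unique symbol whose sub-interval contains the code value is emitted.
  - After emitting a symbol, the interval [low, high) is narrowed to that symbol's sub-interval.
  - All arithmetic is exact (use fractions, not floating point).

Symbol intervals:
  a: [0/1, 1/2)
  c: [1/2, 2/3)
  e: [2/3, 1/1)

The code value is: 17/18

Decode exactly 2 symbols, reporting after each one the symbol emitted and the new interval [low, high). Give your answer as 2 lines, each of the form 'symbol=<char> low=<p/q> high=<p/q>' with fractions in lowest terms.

Answer: symbol=e low=2/3 high=1/1
symbol=e low=8/9 high=1/1

Derivation:
Step 1: interval [0/1, 1/1), width = 1/1 - 0/1 = 1/1
  'a': [0/1 + 1/1*0/1, 0/1 + 1/1*1/2) = [0/1, 1/2)
  'c': [0/1 + 1/1*1/2, 0/1 + 1/1*2/3) = [1/2, 2/3)
  'e': [0/1 + 1/1*2/3, 0/1 + 1/1*1/1) = [2/3, 1/1) <- contains code 17/18
  emit 'e', narrow to [2/3, 1/1)
Step 2: interval [2/3, 1/1), width = 1/1 - 2/3 = 1/3
  'a': [2/3 + 1/3*0/1, 2/3 + 1/3*1/2) = [2/3, 5/6)
  'c': [2/3 + 1/3*1/2, 2/3 + 1/3*2/3) = [5/6, 8/9)
  'e': [2/3 + 1/3*2/3, 2/3 + 1/3*1/1) = [8/9, 1/1) <- contains code 17/18
  emit 'e', narrow to [8/9, 1/1)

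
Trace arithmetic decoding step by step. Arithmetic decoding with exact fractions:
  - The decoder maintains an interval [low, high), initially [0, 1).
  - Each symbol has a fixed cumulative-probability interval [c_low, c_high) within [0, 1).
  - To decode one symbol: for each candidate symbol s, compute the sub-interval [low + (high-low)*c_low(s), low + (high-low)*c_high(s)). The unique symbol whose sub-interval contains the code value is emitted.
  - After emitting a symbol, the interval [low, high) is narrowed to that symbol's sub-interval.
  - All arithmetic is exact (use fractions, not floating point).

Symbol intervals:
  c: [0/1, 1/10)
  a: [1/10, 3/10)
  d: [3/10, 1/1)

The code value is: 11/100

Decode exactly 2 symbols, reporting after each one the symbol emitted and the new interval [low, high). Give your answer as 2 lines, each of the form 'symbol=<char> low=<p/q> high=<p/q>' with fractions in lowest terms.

Answer: symbol=a low=1/10 high=3/10
symbol=c low=1/10 high=3/25

Derivation:
Step 1: interval [0/1, 1/1), width = 1/1 - 0/1 = 1/1
  'c': [0/1 + 1/1*0/1, 0/1 + 1/1*1/10) = [0/1, 1/10)
  'a': [0/1 + 1/1*1/10, 0/1 + 1/1*3/10) = [1/10, 3/10) <- contains code 11/100
  'd': [0/1 + 1/1*3/10, 0/1 + 1/1*1/1) = [3/10, 1/1)
  emit 'a', narrow to [1/10, 3/10)
Step 2: interval [1/10, 3/10), width = 3/10 - 1/10 = 1/5
  'c': [1/10 + 1/5*0/1, 1/10 + 1/5*1/10) = [1/10, 3/25) <- contains code 11/100
  'a': [1/10 + 1/5*1/10, 1/10 + 1/5*3/10) = [3/25, 4/25)
  'd': [1/10 + 1/5*3/10, 1/10 + 1/5*1/1) = [4/25, 3/10)
  emit 'c', narrow to [1/10, 3/25)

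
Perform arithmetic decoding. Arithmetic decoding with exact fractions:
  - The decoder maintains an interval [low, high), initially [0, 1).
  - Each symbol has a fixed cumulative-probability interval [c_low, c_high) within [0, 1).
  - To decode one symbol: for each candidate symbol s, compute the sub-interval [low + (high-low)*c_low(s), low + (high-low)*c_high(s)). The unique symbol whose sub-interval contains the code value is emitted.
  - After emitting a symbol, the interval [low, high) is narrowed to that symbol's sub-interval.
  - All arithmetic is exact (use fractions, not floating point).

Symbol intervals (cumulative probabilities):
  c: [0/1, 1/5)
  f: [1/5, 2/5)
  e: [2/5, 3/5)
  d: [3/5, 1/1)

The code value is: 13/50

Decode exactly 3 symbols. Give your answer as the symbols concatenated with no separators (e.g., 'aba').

Step 1: interval [0/1, 1/1), width = 1/1 - 0/1 = 1/1
  'c': [0/1 + 1/1*0/1, 0/1 + 1/1*1/5) = [0/1, 1/5)
  'f': [0/1 + 1/1*1/5, 0/1 + 1/1*2/5) = [1/5, 2/5) <- contains code 13/50
  'e': [0/1 + 1/1*2/5, 0/1 + 1/1*3/5) = [2/5, 3/5)
  'd': [0/1 + 1/1*3/5, 0/1 + 1/1*1/1) = [3/5, 1/1)
  emit 'f', narrow to [1/5, 2/5)
Step 2: interval [1/5, 2/5), width = 2/5 - 1/5 = 1/5
  'c': [1/5 + 1/5*0/1, 1/5 + 1/5*1/5) = [1/5, 6/25)
  'f': [1/5 + 1/5*1/5, 1/5 + 1/5*2/5) = [6/25, 7/25) <- contains code 13/50
  'e': [1/5 + 1/5*2/5, 1/5 + 1/5*3/5) = [7/25, 8/25)
  'd': [1/5 + 1/5*3/5, 1/5 + 1/5*1/1) = [8/25, 2/5)
  emit 'f', narrow to [6/25, 7/25)
Step 3: interval [6/25, 7/25), width = 7/25 - 6/25 = 1/25
  'c': [6/25 + 1/25*0/1, 6/25 + 1/25*1/5) = [6/25, 31/125)
  'f': [6/25 + 1/25*1/5, 6/25 + 1/25*2/5) = [31/125, 32/125)
  'e': [6/25 + 1/25*2/5, 6/25 + 1/25*3/5) = [32/125, 33/125) <- contains code 13/50
  'd': [6/25 + 1/25*3/5, 6/25 + 1/25*1/1) = [33/125, 7/25)
  emit 'e', narrow to [32/125, 33/125)

Answer: ffe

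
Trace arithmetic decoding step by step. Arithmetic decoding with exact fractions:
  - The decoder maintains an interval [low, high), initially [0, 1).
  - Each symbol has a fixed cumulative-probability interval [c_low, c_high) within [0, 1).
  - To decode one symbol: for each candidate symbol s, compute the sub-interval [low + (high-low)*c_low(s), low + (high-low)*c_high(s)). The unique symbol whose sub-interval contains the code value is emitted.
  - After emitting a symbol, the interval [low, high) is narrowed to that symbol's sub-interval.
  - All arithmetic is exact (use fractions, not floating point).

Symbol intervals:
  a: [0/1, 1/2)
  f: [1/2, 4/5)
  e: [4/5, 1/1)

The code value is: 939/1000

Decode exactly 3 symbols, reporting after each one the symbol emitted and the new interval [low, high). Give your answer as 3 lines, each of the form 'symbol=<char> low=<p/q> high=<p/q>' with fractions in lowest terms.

Step 1: interval [0/1, 1/1), width = 1/1 - 0/1 = 1/1
  'a': [0/1 + 1/1*0/1, 0/1 + 1/1*1/2) = [0/1, 1/2)
  'f': [0/1 + 1/1*1/2, 0/1 + 1/1*4/5) = [1/2, 4/5)
  'e': [0/1 + 1/1*4/5, 0/1 + 1/1*1/1) = [4/5, 1/1) <- contains code 939/1000
  emit 'e', narrow to [4/5, 1/1)
Step 2: interval [4/5, 1/1), width = 1/1 - 4/5 = 1/5
  'a': [4/5 + 1/5*0/1, 4/5 + 1/5*1/2) = [4/5, 9/10)
  'f': [4/5 + 1/5*1/2, 4/5 + 1/5*4/5) = [9/10, 24/25) <- contains code 939/1000
  'e': [4/5 + 1/5*4/5, 4/5 + 1/5*1/1) = [24/25, 1/1)
  emit 'f', narrow to [9/10, 24/25)
Step 3: interval [9/10, 24/25), width = 24/25 - 9/10 = 3/50
  'a': [9/10 + 3/50*0/1, 9/10 + 3/50*1/2) = [9/10, 93/100)
  'f': [9/10 + 3/50*1/2, 9/10 + 3/50*4/5) = [93/100, 237/250) <- contains code 939/1000
  'e': [9/10 + 3/50*4/5, 9/10 + 3/50*1/1) = [237/250, 24/25)
  emit 'f', narrow to [93/100, 237/250)

Answer: symbol=e low=4/5 high=1/1
symbol=f low=9/10 high=24/25
symbol=f low=93/100 high=237/250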